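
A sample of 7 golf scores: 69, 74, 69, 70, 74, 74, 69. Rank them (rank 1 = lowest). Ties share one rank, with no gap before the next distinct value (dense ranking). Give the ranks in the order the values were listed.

1, 3, 1, 2, 3, 3, 1

Sorted (ascending): 69, 69, 69, 70, 74, 74, 74
The 3 values of 69 share dense rank 1.
The 3 values of 74 share dense rank 3.
Remaining distinct values take the next consecutive integers.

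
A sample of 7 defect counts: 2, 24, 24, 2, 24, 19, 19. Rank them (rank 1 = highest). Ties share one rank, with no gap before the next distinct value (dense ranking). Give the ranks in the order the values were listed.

Sorted (descending): 24, 24, 24, 19, 19, 2, 2
The 3 values of 24 share dense rank 1.
The 2 values of 19 share dense rank 2.
The 2 values of 2 share dense rank 3.

3, 1, 1, 3, 1, 2, 2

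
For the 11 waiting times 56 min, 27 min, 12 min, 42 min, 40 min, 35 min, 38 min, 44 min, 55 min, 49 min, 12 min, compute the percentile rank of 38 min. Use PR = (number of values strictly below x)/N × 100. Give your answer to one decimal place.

N = 11.
Strictly below 38: 4. Equal to 38: 1.
PR = 4/11 × 100 = 36.4

36.4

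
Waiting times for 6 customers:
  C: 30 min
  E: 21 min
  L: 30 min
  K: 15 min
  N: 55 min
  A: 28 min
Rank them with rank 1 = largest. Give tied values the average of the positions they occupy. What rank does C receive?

Sorted (descending): 55, 30, 30, 28, 21, 15
The 2 values of 30 occupy positions 2–3 → average rank (2+3)/2 = 2.5.
C has value 30 min → rank 2.5.

2.5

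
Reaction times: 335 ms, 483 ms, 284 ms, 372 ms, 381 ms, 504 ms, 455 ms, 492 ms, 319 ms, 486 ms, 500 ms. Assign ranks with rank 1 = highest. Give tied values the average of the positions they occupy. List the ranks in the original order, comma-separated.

9, 5, 11, 8, 7, 1, 6, 3, 10, 4, 2

Sorted (descending): 504, 500, 492, 486, 483, 455, 381, 372, 335, 319, 284
No ties — each value takes its position as its rank.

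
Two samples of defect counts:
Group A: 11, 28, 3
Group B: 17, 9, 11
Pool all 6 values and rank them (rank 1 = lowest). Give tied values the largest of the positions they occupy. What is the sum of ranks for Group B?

Sorted (ascending): 3, 9, 11, 11, 17, 28
The 2 values of 11 occupy positions 3–4 → each gets rank 4.
Group B values → pooled ranks: 17→5, 9→2, 11→4
Rank sum = 5 + 2 + 4 = 11

11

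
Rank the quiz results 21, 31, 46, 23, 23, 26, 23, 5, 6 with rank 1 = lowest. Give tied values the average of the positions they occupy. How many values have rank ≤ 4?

Sorted (ascending): 5, 6, 21, 23, 23, 23, 26, 31, 46
The 3 values of 23 occupy positions 4–6 → average rank 5.
Ranks ≤ 4: {1, 2, 3} → 3 values.

3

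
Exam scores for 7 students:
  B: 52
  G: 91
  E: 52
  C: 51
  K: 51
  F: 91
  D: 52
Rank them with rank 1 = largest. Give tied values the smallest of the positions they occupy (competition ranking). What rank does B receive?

Sorted (descending): 91, 91, 52, 52, 52, 51, 51
The 2 values of 91 occupy positions 1–2 → each gets rank 1.
The 3 values of 52 occupy positions 3–5 → each gets rank 3.
The 2 values of 51 occupy positions 6–7 → each gets rank 6.
B has value 52 → rank 3.

3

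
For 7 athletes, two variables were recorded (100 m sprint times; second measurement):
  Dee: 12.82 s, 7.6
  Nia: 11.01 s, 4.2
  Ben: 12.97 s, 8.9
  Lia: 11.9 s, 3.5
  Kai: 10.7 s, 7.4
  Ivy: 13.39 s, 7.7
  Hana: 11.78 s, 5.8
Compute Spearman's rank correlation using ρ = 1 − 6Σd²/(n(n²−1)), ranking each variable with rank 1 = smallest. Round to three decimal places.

0.643

Ranks of variable 1: 5, 2, 6, 4, 1, 7, 3
Ranks of variable 2: 5, 2, 7, 1, 4, 6, 3
d = r₁ − r₂: 0, 0, -1, 3, -3, 1, 0
d²: 0, 0, 1, 9, 9, 1, 0; Σd² = 20
ρ = 1 − 6·20/(7·48) = 1 − 120/336 = 0.643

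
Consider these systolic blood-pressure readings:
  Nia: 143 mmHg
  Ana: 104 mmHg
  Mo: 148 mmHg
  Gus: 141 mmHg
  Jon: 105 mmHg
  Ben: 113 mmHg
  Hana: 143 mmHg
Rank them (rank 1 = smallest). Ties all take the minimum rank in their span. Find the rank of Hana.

Sorted (ascending): 104, 105, 113, 141, 143, 143, 148
The 2 values of 143 occupy positions 5–6 → each gets rank 5.
Hana has value 143 mmHg → rank 5.

5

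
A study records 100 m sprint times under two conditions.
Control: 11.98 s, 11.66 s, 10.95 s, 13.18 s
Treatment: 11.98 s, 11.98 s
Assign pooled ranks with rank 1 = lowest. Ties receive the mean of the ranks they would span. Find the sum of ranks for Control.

Sorted (ascending): 10.95, 11.66, 11.98, 11.98, 11.98, 13.18
The 3 values of 11.98 occupy positions 3–5 → average rank 4.
Control values → pooled ranks: 11.98→4, 11.66→2, 10.95→1, 13.18→6
Rank sum = 4 + 2 + 1 + 6 = 13

13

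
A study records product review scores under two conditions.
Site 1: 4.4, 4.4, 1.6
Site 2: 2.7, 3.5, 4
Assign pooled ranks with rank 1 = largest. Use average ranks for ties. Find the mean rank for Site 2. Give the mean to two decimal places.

4.00

Sorted (descending): 4.4, 4.4, 4, 3.5, 2.7, 1.6
The 2 values of 4.4 occupy positions 1–2 → average rank (1+2)/2 = 1.5.
Site 2 values → pooled ranks: 2.7→5, 3.5→4, 4→3
Mean rank = (5 + 4 + 3) / 3 = 4.00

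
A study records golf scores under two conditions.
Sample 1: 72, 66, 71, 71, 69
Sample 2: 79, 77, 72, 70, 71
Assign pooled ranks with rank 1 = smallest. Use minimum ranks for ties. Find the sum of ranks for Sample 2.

33

Sorted (ascending): 66, 69, 70, 71, 71, 71, 72, 72, 77, 79
The 3 values of 71 occupy positions 4–6 → each gets rank 4.
The 2 values of 72 occupy positions 7–8 → each gets rank 7.
Sample 2 values → pooled ranks: 79→10, 77→9, 72→7, 70→3, 71→4
Rank sum = 10 + 9 + 7 + 3 + 4 = 33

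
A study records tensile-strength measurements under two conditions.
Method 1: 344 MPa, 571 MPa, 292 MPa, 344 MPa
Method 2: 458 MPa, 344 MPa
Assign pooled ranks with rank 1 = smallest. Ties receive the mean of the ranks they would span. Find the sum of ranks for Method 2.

8

Sorted (ascending): 292, 344, 344, 344, 458, 571
The 3 values of 344 occupy positions 2–4 → average rank 3.
Method 2 values → pooled ranks: 458→5, 344→3
Rank sum = 5 + 3 = 8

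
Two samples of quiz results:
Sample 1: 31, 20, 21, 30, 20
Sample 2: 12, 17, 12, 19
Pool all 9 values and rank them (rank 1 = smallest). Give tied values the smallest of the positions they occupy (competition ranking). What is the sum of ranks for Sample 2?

Sorted (ascending): 12, 12, 17, 19, 20, 20, 21, 30, 31
The 2 values of 12 occupy positions 1–2 → each gets rank 1.
The 2 values of 20 occupy positions 5–6 → each gets rank 5.
Sample 2 values → pooled ranks: 12→1, 17→3, 12→1, 19→4
Rank sum = 1 + 3 + 1 + 4 = 9

9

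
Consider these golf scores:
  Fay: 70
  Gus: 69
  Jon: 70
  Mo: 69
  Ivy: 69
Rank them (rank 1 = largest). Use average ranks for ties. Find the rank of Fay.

1.5

Sorted (descending): 70, 70, 69, 69, 69
The 2 values of 70 occupy positions 1–2 → average rank (1+2)/2 = 1.5.
The 3 values of 69 occupy positions 3–5 → average rank 4.
Fay has value 70 → rank 1.5.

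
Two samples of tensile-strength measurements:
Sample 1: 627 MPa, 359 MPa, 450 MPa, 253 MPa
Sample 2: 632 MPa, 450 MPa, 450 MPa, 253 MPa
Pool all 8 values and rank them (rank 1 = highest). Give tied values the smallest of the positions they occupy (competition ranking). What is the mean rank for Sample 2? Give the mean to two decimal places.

3.50

Sorted (descending): 632, 627, 450, 450, 450, 359, 253, 253
The 3 values of 450 occupy positions 3–5 → each gets rank 3.
The 2 values of 253 occupy positions 7–8 → each gets rank 7.
Sample 2 values → pooled ranks: 632→1, 450→3, 450→3, 253→7
Mean rank = (1 + 3 + 3 + 7) / 4 = 3.50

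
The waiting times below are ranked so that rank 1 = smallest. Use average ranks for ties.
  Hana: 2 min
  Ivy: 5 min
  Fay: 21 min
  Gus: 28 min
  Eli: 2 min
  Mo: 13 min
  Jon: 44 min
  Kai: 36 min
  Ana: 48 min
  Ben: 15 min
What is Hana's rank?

Sorted (ascending): 2, 2, 5, 13, 15, 21, 28, 36, 44, 48
The 2 values of 2 occupy positions 1–2 → average rank (1+2)/2 = 1.5.
Hana has value 2 min → rank 1.5.

1.5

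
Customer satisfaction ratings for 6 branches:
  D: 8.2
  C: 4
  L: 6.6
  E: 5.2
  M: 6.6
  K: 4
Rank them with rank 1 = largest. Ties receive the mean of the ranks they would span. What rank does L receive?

2.5

Sorted (descending): 8.2, 6.6, 6.6, 5.2, 4, 4
The 2 values of 6.6 occupy positions 2–3 → average rank (2+3)/2 = 2.5.
The 2 values of 4 occupy positions 5–6 → average rank (5+6)/2 = 5.5.
L has value 6.6 → rank 2.5.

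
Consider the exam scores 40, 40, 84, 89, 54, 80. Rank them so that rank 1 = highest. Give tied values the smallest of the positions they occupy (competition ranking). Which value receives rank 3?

80

Sorted (descending): 89, 84, 80, 54, 40, 40
The 2 values of 40 occupy positions 5–6 → each gets rank 5.
Rank 3 → value 80.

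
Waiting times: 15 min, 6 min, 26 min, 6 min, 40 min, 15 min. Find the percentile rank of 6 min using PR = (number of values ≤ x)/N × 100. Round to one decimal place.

33.3

N = 6.
Strictly below 6: 0. Equal to 6: 2.
PR = 2/6 × 100 = 33.3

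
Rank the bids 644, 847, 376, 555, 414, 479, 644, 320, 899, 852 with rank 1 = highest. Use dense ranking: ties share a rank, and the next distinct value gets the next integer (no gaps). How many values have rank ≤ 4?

Sorted (descending): 899, 852, 847, 644, 644, 555, 479, 414, 376, 320
The 2 values of 644 share dense rank 4.
Remaining distinct values take the next consecutive integers.
Ranks ≤ 4: {1, 2, 3, 4, 4} → 5 values.

5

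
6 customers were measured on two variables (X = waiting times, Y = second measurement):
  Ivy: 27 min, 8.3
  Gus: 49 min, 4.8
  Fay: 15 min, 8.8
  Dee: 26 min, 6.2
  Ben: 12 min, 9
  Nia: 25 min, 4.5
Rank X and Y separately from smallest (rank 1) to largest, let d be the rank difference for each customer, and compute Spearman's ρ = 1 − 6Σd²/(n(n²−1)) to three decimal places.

-0.600

Ranks of variable 1: 5, 6, 2, 4, 1, 3
Ranks of variable 2: 4, 2, 5, 3, 6, 1
d = r₁ − r₂: 1, 4, -3, 1, -5, 2
d²: 1, 16, 9, 1, 25, 4; Σd² = 56
ρ = 1 − 6·56/(6·35) = 1 − 336/210 = -0.600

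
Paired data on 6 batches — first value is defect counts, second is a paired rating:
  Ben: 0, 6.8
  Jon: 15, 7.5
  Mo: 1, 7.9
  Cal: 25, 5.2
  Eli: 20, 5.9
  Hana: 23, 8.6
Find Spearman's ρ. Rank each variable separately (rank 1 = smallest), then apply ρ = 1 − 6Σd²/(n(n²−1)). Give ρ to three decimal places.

Ranks of variable 1: 1, 3, 2, 6, 4, 5
Ranks of variable 2: 3, 4, 5, 1, 2, 6
d = r₁ − r₂: -2, -1, -3, 5, 2, -1
d²: 4, 1, 9, 25, 4, 1; Σd² = 44
ρ = 1 − 6·44/(6·35) = 1 − 264/210 = -0.257

-0.257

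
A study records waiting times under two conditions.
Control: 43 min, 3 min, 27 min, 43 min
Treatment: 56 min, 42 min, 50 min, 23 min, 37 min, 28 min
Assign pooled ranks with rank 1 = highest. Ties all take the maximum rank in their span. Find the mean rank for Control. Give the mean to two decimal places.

6.50

Sorted (descending): 56, 50, 43, 43, 42, 37, 28, 27, 23, 3
The 2 values of 43 occupy positions 3–4 → each gets rank 4.
Control values → pooled ranks: 43→4, 3→10, 27→8, 43→4
Mean rank = (4 + 10 + 8 + 4) / 4 = 6.50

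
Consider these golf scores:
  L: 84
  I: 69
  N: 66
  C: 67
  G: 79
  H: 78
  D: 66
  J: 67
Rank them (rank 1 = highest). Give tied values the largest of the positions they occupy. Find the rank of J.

Sorted (descending): 84, 79, 78, 69, 67, 67, 66, 66
The 2 values of 67 occupy positions 5–6 → each gets rank 6.
The 2 values of 66 occupy positions 7–8 → each gets rank 8.
J has value 67 → rank 6.

6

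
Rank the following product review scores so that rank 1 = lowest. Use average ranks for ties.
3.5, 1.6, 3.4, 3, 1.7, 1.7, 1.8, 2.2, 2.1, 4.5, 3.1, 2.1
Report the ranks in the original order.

11, 1, 10, 8, 2.5, 2.5, 4, 7, 5.5, 12, 9, 5.5

Sorted (ascending): 1.6, 1.7, 1.7, 1.8, 2.1, 2.1, 2.2, 3, 3.1, 3.4, 3.5, 4.5
The 2 values of 1.7 occupy positions 2–3 → average rank (2+3)/2 = 2.5.
The 2 values of 2.1 occupy positions 5–6 → average rank (5+6)/2 = 5.5.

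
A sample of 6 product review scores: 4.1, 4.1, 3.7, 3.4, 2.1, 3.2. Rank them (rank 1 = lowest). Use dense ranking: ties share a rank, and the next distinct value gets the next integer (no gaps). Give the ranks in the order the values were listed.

5, 5, 4, 3, 1, 2

Sorted (ascending): 2.1, 3.2, 3.4, 3.7, 4.1, 4.1
The 2 values of 4.1 share dense rank 5.
Remaining distinct values take the next consecutive integers.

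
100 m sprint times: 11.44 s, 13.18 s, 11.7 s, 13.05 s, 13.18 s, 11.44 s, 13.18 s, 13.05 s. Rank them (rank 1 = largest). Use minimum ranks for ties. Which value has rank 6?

11.7

Sorted (descending): 13.18, 13.18, 13.18, 13.05, 13.05, 11.7, 11.44, 11.44
The 3 values of 13.18 occupy positions 1–3 → each gets rank 1.
The 2 values of 13.05 occupy positions 4–5 → each gets rank 4.
The 2 values of 11.44 occupy positions 7–8 → each gets rank 7.
Rank 6 → value 11.7.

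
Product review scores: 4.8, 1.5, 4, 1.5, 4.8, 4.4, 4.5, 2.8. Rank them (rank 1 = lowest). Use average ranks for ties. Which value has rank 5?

Sorted (ascending): 1.5, 1.5, 2.8, 4, 4.4, 4.5, 4.8, 4.8
The 2 values of 1.5 occupy positions 1–2 → average rank (1+2)/2 = 1.5.
The 2 values of 4.8 occupy positions 7–8 → average rank (7+8)/2 = 7.5.
Rank 5 → value 4.4.

4.4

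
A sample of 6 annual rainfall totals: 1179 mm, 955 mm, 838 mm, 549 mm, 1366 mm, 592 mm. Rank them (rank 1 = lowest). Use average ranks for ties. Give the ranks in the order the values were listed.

5, 4, 3, 1, 6, 2

Sorted (ascending): 549, 592, 838, 955, 1179, 1366
No ties — each value takes its position as its rank.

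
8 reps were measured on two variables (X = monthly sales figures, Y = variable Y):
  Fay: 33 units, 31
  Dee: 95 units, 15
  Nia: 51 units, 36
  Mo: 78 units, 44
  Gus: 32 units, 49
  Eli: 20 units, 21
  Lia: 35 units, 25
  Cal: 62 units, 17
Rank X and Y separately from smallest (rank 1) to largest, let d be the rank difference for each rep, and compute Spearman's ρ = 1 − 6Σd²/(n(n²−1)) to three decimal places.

-0.310

Ranks of variable 1: 3, 8, 5, 7, 2, 1, 4, 6
Ranks of variable 2: 5, 1, 6, 7, 8, 3, 4, 2
d = r₁ − r₂: -2, 7, -1, 0, -6, -2, 0, 4
d²: 4, 49, 1, 0, 36, 4, 0, 16; Σd² = 110
ρ = 1 − 6·110/(8·63) = 1 − 660/504 = -0.310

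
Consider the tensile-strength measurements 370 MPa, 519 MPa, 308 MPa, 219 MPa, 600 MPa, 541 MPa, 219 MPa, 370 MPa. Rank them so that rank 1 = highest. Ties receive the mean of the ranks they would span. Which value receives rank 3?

Sorted (descending): 600, 541, 519, 370, 370, 308, 219, 219
The 2 values of 370 occupy positions 4–5 → average rank (4+5)/2 = 4.5.
The 2 values of 219 occupy positions 7–8 → average rank (7+8)/2 = 7.5.
Rank 3 → value 519.

519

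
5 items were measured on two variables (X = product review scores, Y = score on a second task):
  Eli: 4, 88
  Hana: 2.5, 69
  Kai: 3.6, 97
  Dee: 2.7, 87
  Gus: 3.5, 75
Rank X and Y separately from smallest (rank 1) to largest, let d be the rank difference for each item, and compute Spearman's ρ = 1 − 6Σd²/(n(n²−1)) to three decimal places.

Ranks of variable 1: 5, 1, 4, 2, 3
Ranks of variable 2: 4, 1, 5, 3, 2
d = r₁ − r₂: 1, 0, -1, -1, 1
d²: 1, 0, 1, 1, 1; Σd² = 4
ρ = 1 − 6·4/(5·24) = 1 − 24/120 = 0.800

0.800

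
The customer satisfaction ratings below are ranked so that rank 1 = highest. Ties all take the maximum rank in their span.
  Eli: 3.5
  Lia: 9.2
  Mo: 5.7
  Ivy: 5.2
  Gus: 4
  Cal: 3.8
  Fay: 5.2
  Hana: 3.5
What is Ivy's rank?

4

Sorted (descending): 9.2, 5.7, 5.2, 5.2, 4, 3.8, 3.5, 3.5
The 2 values of 5.2 occupy positions 3–4 → each gets rank 4.
The 2 values of 3.5 occupy positions 7–8 → each gets rank 8.
Ivy has value 5.2 → rank 4.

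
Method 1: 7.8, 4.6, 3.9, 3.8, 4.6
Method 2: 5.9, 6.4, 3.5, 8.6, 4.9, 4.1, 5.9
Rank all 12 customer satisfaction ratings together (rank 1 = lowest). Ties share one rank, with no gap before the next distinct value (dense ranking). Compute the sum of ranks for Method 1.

Sorted (ascending): 3.5, 3.8, 3.9, 4.1, 4.6, 4.6, 4.9, 5.9, 5.9, 6.4, 7.8, 8.6
The 2 values of 4.6 share dense rank 5.
The 2 values of 5.9 share dense rank 7.
Remaining distinct values take the next consecutive integers.
Method 1 values → pooled ranks: 7.8→9, 4.6→5, 3.9→3, 3.8→2, 4.6→5
Rank sum = 9 + 5 + 3 + 2 + 5 = 24

24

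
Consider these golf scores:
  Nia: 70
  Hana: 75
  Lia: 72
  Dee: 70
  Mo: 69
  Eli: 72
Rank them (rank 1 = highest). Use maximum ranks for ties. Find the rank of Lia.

3

Sorted (descending): 75, 72, 72, 70, 70, 69
The 2 values of 72 occupy positions 2–3 → each gets rank 3.
The 2 values of 70 occupy positions 4–5 → each gets rank 5.
Lia has value 72 → rank 3.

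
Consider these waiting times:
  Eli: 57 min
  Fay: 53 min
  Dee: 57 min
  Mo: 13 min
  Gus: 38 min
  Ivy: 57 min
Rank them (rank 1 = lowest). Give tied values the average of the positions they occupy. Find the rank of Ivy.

Sorted (ascending): 13, 38, 53, 57, 57, 57
The 3 values of 57 occupy positions 4–6 → average rank 5.
Ivy has value 57 min → rank 5.

5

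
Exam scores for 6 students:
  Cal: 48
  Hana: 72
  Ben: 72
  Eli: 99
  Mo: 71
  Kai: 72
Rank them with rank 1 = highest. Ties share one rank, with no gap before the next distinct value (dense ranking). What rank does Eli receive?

1

Sorted (descending): 99, 72, 72, 72, 71, 48
The 3 values of 72 share dense rank 2.
Remaining distinct values take the next consecutive integers.
Eli has value 99 → rank 1.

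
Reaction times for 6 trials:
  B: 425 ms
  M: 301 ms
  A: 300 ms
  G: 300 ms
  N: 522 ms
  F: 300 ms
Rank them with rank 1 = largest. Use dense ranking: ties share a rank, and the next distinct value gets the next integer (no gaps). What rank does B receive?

2

Sorted (descending): 522, 425, 301, 300, 300, 300
The 3 values of 300 share dense rank 4.
Remaining distinct values take the next consecutive integers.
B has value 425 ms → rank 2.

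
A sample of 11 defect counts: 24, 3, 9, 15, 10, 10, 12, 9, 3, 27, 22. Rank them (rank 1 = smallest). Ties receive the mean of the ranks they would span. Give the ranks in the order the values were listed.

10, 1.5, 3.5, 8, 5.5, 5.5, 7, 3.5, 1.5, 11, 9

Sorted (ascending): 3, 3, 9, 9, 10, 10, 12, 15, 22, 24, 27
The 2 values of 3 occupy positions 1–2 → average rank (1+2)/2 = 1.5.
The 2 values of 9 occupy positions 3–4 → average rank (3+4)/2 = 3.5.
The 2 values of 10 occupy positions 5–6 → average rank (5+6)/2 = 5.5.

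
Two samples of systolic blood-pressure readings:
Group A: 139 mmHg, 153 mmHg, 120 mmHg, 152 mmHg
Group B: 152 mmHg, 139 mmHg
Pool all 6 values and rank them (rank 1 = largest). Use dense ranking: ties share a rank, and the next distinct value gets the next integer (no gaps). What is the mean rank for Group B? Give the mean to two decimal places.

2.50

Sorted (descending): 153, 152, 152, 139, 139, 120
The 2 values of 152 share dense rank 2.
The 2 values of 139 share dense rank 3.
Remaining distinct values take the next consecutive integers.
Group B values → pooled ranks: 152→2, 139→3
Mean rank = (2 + 3) / 2 = 2.50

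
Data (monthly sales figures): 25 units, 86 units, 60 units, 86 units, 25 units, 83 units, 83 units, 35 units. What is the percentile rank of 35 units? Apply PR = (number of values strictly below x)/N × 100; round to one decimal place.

25.0

N = 8.
Strictly below 35: 2. Equal to 35: 1.
PR = 2/8 × 100 = 25.0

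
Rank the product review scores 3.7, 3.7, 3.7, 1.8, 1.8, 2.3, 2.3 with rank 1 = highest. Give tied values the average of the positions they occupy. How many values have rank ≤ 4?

Sorted (descending): 3.7, 3.7, 3.7, 2.3, 2.3, 1.8, 1.8
The 3 values of 3.7 occupy positions 1–3 → average rank 2.
The 2 values of 2.3 occupy positions 4–5 → average rank (4+5)/2 = 4.5.
The 2 values of 1.8 occupy positions 6–7 → average rank (6+7)/2 = 6.5.
Ranks ≤ 4: {2, 2, 2} → 3 values.

3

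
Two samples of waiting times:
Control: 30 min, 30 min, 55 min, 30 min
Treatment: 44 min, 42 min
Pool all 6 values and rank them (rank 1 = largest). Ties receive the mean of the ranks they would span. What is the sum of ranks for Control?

Sorted (descending): 55, 44, 42, 30, 30, 30
The 3 values of 30 occupy positions 4–6 → average rank 5.
Control values → pooled ranks: 30→5, 30→5, 55→1, 30→5
Rank sum = 5 + 5 + 1 + 5 = 16

16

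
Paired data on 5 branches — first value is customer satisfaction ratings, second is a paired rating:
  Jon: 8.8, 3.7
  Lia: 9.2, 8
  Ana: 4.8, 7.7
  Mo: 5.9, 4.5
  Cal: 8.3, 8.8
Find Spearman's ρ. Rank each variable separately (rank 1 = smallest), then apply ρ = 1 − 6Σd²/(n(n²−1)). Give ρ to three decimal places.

Ranks of variable 1: 4, 5, 1, 2, 3
Ranks of variable 2: 1, 4, 3, 2, 5
d = r₁ − r₂: 3, 1, -2, 0, -2
d²: 9, 1, 4, 0, 4; Σd² = 18
ρ = 1 − 6·18/(5·24) = 1 − 108/120 = 0.100

0.100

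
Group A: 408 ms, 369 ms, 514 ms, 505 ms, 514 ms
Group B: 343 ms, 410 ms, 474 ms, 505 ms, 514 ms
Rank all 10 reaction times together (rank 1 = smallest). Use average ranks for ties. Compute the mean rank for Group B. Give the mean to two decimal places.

Sorted (ascending): 343, 369, 408, 410, 474, 505, 505, 514, 514, 514
The 2 values of 505 occupy positions 6–7 → average rank (6+7)/2 = 6.5.
The 3 values of 514 occupy positions 8–10 → average rank 9.
Group B values → pooled ranks: 343→1, 410→4, 474→5, 505→6.5, 514→9
Mean rank = (1 + 4 + 5 + 6.5 + 9) / 5 = 5.10

5.10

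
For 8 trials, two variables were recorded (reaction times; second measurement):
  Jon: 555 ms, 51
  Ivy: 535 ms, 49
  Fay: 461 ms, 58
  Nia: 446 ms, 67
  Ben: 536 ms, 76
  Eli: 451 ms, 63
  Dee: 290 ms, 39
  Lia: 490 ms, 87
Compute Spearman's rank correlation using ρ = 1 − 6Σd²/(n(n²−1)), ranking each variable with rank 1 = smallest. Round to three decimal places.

Ranks of variable 1: 8, 6, 4, 2, 7, 3, 1, 5
Ranks of variable 2: 3, 2, 4, 6, 7, 5, 1, 8
d = r₁ − r₂: 5, 4, 0, -4, 0, -2, 0, -3
d²: 25, 16, 0, 16, 0, 4, 0, 9; Σd² = 70
ρ = 1 − 6·70/(8·63) = 1 − 420/504 = 0.167

0.167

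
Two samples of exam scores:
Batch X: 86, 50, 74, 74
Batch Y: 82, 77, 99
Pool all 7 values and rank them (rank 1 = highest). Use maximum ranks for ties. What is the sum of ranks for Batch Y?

Sorted (descending): 99, 86, 82, 77, 74, 74, 50
The 2 values of 74 occupy positions 5–6 → each gets rank 6.
Batch Y values → pooled ranks: 82→3, 77→4, 99→1
Rank sum = 3 + 4 + 1 = 8

8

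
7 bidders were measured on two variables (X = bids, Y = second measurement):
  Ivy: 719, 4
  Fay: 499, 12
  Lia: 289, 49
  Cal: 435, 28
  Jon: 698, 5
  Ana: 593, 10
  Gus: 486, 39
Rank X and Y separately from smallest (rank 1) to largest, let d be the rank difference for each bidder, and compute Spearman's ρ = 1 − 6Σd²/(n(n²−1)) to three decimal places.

-0.964

Ranks of variable 1: 7, 4, 1, 2, 6, 5, 3
Ranks of variable 2: 1, 4, 7, 5, 2, 3, 6
d = r₁ − r₂: 6, 0, -6, -3, 4, 2, -3
d²: 36, 0, 36, 9, 16, 4, 9; Σd² = 110
ρ = 1 − 6·110/(7·48) = 1 − 660/336 = -0.964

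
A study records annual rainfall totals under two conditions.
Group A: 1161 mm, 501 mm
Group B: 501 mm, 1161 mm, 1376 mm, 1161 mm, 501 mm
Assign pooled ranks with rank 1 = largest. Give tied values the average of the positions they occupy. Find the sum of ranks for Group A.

9

Sorted (descending): 1376, 1161, 1161, 1161, 501, 501, 501
The 3 values of 1161 occupy positions 2–4 → average rank 3.
The 3 values of 501 occupy positions 5–7 → average rank 6.
Group A values → pooled ranks: 1161→3, 501→6
Rank sum = 3 + 6 = 9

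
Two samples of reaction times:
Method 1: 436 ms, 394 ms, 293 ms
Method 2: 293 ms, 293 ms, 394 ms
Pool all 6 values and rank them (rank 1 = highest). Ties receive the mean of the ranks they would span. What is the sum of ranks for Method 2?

Sorted (descending): 436, 394, 394, 293, 293, 293
The 2 values of 394 occupy positions 2–3 → average rank (2+3)/2 = 2.5.
The 3 values of 293 occupy positions 4–6 → average rank 5.
Method 2 values → pooled ranks: 293→5, 293→5, 394→2.5
Rank sum = 5 + 5 + 2.5 = 12.5

12.5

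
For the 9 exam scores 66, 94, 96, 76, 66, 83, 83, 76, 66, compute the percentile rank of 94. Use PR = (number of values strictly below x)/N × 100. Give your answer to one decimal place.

N = 9.
Strictly below 94: 7. Equal to 94: 1.
PR = 7/9 × 100 = 77.8

77.8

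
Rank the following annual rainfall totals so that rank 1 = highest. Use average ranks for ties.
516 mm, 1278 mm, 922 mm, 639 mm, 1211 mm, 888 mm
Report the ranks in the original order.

Sorted (descending): 1278, 1211, 922, 888, 639, 516
No ties — each value takes its position as its rank.

6, 1, 3, 5, 2, 4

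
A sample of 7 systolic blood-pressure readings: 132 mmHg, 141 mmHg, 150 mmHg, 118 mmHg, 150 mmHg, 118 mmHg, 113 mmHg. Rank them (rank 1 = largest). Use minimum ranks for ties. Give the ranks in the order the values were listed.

Sorted (descending): 150, 150, 141, 132, 118, 118, 113
The 2 values of 150 occupy positions 1–2 → each gets rank 1.
The 2 values of 118 occupy positions 5–6 → each gets rank 5.

4, 3, 1, 5, 1, 5, 7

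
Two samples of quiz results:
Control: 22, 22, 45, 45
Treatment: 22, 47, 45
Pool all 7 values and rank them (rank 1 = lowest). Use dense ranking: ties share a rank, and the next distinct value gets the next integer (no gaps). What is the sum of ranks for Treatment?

6

Sorted (ascending): 22, 22, 22, 45, 45, 45, 47
The 3 values of 22 share dense rank 1.
The 3 values of 45 share dense rank 2.
Remaining distinct values take the next consecutive integers.
Treatment values → pooled ranks: 22→1, 47→3, 45→2
Rank sum = 1 + 3 + 2 = 6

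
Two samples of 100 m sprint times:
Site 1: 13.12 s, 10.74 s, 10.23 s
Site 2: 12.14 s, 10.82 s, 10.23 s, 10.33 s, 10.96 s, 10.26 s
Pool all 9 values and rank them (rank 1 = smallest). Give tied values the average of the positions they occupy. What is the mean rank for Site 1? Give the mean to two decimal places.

Sorted (ascending): 10.23, 10.23, 10.26, 10.33, 10.74, 10.82, 10.96, 12.14, 13.12
The 2 values of 10.23 occupy positions 1–2 → average rank (1+2)/2 = 1.5.
Site 1 values → pooled ranks: 13.12→9, 10.74→5, 10.23→1.5
Mean rank = (9 + 5 + 1.5) / 3 = 5.17

5.17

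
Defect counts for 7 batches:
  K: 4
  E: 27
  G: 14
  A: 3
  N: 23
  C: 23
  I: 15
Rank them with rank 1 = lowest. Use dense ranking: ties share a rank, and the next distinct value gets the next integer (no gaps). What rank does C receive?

5

Sorted (ascending): 3, 4, 14, 15, 23, 23, 27
The 2 values of 23 share dense rank 5.
Remaining distinct values take the next consecutive integers.
C has value 23 → rank 5.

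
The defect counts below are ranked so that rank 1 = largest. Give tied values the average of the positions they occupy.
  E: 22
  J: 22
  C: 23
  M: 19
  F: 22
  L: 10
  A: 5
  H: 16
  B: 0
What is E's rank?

Sorted (descending): 23, 22, 22, 22, 19, 16, 10, 5, 0
The 3 values of 22 occupy positions 2–4 → average rank 3.
E has value 22 → rank 3.

3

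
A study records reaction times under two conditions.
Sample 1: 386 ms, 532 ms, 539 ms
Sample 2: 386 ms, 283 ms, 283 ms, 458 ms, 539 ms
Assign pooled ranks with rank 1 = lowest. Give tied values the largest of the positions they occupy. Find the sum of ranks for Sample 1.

Sorted (ascending): 283, 283, 386, 386, 458, 532, 539, 539
The 2 values of 283 occupy positions 1–2 → each gets rank 2.
The 2 values of 386 occupy positions 3–4 → each gets rank 4.
The 2 values of 539 occupy positions 7–8 → each gets rank 8.
Sample 1 values → pooled ranks: 386→4, 532→6, 539→8
Rank sum = 4 + 6 + 8 = 18

18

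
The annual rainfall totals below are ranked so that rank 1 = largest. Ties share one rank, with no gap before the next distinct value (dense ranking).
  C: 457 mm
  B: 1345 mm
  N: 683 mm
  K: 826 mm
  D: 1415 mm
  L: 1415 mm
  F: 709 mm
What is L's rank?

Sorted (descending): 1415, 1415, 1345, 826, 709, 683, 457
The 2 values of 1415 share dense rank 1.
Remaining distinct values take the next consecutive integers.
L has value 1415 mm → rank 1.

1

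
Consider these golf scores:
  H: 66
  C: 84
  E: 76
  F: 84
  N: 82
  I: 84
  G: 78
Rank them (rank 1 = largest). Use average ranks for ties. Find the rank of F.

Sorted (descending): 84, 84, 84, 82, 78, 76, 66
The 3 values of 84 occupy positions 1–3 → average rank 2.
F has value 84 → rank 2.

2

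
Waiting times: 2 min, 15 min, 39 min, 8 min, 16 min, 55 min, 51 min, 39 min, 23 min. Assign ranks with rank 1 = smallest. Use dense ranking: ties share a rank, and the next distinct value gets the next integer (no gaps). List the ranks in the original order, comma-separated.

Sorted (ascending): 2, 8, 15, 16, 23, 39, 39, 51, 55
The 2 values of 39 share dense rank 6.
Remaining distinct values take the next consecutive integers.

1, 3, 6, 2, 4, 8, 7, 6, 5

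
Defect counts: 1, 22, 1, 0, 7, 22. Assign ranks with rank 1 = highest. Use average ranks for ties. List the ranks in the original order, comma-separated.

4.5, 1.5, 4.5, 6, 3, 1.5

Sorted (descending): 22, 22, 7, 1, 1, 0
The 2 values of 22 occupy positions 1–2 → average rank (1+2)/2 = 1.5.
The 2 values of 1 occupy positions 4–5 → average rank (4+5)/2 = 4.5.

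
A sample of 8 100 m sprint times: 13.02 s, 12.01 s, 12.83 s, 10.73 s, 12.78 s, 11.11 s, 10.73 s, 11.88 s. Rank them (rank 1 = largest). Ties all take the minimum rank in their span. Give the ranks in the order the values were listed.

1, 4, 2, 7, 3, 6, 7, 5

Sorted (descending): 13.02, 12.83, 12.78, 12.01, 11.88, 11.11, 10.73, 10.73
The 2 values of 10.73 occupy positions 7–8 → each gets rank 7.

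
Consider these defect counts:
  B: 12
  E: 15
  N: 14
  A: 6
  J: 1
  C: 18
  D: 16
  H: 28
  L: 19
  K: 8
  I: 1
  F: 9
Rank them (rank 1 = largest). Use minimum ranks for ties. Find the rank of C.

Sorted (descending): 28, 19, 18, 16, 15, 14, 12, 9, 8, 6, 1, 1
The 2 values of 1 occupy positions 11–12 → each gets rank 11.
C has value 18 → rank 3.

3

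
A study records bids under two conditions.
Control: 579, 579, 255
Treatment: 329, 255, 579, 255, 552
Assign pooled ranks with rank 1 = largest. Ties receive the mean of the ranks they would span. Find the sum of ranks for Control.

Sorted (descending): 579, 579, 579, 552, 329, 255, 255, 255
The 3 values of 579 occupy positions 1–3 → average rank 2.
The 3 values of 255 occupy positions 6–8 → average rank 7.
Control values → pooled ranks: 579→2, 579→2, 255→7
Rank sum = 2 + 2 + 7 = 11

11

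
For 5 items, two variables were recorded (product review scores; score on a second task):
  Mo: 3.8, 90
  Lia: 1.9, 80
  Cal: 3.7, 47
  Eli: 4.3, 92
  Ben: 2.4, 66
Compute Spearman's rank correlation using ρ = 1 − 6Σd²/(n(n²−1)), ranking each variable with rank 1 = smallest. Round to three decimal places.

Ranks of variable 1: 4, 1, 3, 5, 2
Ranks of variable 2: 4, 3, 1, 5, 2
d = r₁ − r₂: 0, -2, 2, 0, 0
d²: 0, 4, 4, 0, 0; Σd² = 8
ρ = 1 − 6·8/(5·24) = 1 − 48/120 = 0.600

0.600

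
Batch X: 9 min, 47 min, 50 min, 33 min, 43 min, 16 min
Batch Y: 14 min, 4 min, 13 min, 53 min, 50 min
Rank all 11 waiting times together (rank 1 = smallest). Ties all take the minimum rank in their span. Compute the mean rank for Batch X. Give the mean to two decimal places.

Sorted (ascending): 4, 9, 13, 14, 16, 33, 43, 47, 50, 50, 53
The 2 values of 50 occupy positions 9–10 → each gets rank 9.
Batch X values → pooled ranks: 9→2, 47→8, 50→9, 33→6, 43→7, 16→5
Mean rank = (2 + 8 + 9 + 6 + 7 + 5) / 6 = 6.17

6.17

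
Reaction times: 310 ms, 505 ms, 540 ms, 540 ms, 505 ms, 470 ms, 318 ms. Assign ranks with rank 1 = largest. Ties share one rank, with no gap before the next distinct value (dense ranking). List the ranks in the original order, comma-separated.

5, 2, 1, 1, 2, 3, 4

Sorted (descending): 540, 540, 505, 505, 470, 318, 310
The 2 values of 540 share dense rank 1.
The 2 values of 505 share dense rank 2.
Remaining distinct values take the next consecutive integers.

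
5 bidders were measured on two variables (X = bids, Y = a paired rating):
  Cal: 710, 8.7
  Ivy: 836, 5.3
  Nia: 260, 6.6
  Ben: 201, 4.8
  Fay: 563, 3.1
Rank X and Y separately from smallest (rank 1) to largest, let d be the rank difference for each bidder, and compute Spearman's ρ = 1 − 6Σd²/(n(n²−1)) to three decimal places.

0.300

Ranks of variable 1: 4, 5, 2, 1, 3
Ranks of variable 2: 5, 3, 4, 2, 1
d = r₁ − r₂: -1, 2, -2, -1, 2
d²: 1, 4, 4, 1, 4; Σd² = 14
ρ = 1 − 6·14/(5·24) = 1 − 84/120 = 0.300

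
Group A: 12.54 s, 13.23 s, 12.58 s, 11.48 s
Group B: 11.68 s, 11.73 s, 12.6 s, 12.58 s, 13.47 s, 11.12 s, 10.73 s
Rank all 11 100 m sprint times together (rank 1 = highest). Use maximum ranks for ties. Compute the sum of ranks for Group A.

22

Sorted (descending): 13.47, 13.23, 12.6, 12.58, 12.58, 12.54, 11.73, 11.68, 11.48, 11.12, 10.73
The 2 values of 12.58 occupy positions 4–5 → each gets rank 5.
Group A values → pooled ranks: 12.54→6, 13.23→2, 12.58→5, 11.48→9
Rank sum = 6 + 2 + 5 + 9 = 22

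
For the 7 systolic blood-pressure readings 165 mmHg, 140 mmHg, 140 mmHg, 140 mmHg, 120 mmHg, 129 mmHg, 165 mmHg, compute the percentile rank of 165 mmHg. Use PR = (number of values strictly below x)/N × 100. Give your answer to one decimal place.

71.4

N = 7.
Strictly below 165: 5. Equal to 165: 2.
PR = 5/7 × 100 = 71.4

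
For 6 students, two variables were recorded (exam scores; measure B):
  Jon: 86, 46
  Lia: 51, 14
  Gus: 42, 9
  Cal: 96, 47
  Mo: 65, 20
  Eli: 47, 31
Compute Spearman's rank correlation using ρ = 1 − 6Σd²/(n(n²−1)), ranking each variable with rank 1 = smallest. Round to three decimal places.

Ranks of variable 1: 5, 3, 1, 6, 4, 2
Ranks of variable 2: 5, 2, 1, 6, 3, 4
d = r₁ − r₂: 0, 1, 0, 0, 1, -2
d²: 0, 1, 0, 0, 1, 4; Σd² = 6
ρ = 1 − 6·6/(6·35) = 1 − 36/210 = 0.829

0.829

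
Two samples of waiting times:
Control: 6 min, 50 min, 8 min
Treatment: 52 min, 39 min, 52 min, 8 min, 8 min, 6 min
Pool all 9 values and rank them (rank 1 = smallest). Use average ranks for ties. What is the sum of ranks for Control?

Sorted (ascending): 6, 6, 8, 8, 8, 39, 50, 52, 52
The 2 values of 6 occupy positions 1–2 → average rank (1+2)/2 = 1.5.
The 3 values of 8 occupy positions 3–5 → average rank 4.
The 2 values of 52 occupy positions 8–9 → average rank (8+9)/2 = 8.5.
Control values → pooled ranks: 6→1.5, 50→7, 8→4
Rank sum = 1.5 + 7 + 4 = 12.5

12.5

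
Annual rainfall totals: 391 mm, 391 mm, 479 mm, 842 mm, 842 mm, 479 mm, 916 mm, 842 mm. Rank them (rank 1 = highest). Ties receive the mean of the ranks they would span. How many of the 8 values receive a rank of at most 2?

1

Sorted (descending): 916, 842, 842, 842, 479, 479, 391, 391
The 3 values of 842 occupy positions 2–4 → average rank 3.
The 2 values of 479 occupy positions 5–6 → average rank (5+6)/2 = 5.5.
The 2 values of 391 occupy positions 7–8 → average rank (7+8)/2 = 7.5.
Ranks ≤ 2: {1} → 1 value.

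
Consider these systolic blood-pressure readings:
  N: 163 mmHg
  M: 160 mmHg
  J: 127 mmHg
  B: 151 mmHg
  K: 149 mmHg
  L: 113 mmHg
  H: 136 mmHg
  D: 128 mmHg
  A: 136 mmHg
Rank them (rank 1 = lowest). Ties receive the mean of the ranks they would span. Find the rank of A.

Sorted (ascending): 113, 127, 128, 136, 136, 149, 151, 160, 163
The 2 values of 136 occupy positions 4–5 → average rank (4+5)/2 = 4.5.
A has value 136 mmHg → rank 4.5.

4.5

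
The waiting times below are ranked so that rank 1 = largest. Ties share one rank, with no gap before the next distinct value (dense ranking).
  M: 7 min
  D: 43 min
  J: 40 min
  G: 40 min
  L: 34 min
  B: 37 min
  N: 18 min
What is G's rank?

2

Sorted (descending): 43, 40, 40, 37, 34, 18, 7
The 2 values of 40 share dense rank 2.
Remaining distinct values take the next consecutive integers.
G has value 40 min → rank 2.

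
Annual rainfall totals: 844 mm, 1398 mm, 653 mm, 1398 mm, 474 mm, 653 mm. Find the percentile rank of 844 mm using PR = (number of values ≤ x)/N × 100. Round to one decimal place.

N = 6.
Strictly below 844: 3. Equal to 844: 1.
PR = 4/6 × 100 = 66.7

66.7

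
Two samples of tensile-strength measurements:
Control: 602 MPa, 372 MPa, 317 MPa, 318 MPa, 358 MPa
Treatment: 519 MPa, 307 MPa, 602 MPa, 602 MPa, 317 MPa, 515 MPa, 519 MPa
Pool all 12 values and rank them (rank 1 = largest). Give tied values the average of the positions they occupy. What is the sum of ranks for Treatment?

41.5

Sorted (descending): 602, 602, 602, 519, 519, 515, 372, 358, 318, 317, 317, 307
The 3 values of 602 occupy positions 1–3 → average rank 2.
The 2 values of 519 occupy positions 4–5 → average rank (4+5)/2 = 4.5.
The 2 values of 317 occupy positions 10–11 → average rank (10+11)/2 = 10.5.
Treatment values → pooled ranks: 519→4.5, 307→12, 602→2, 602→2, 317→10.5, 515→6, 519→4.5
Rank sum = 4.5 + 12 + 2 + 2 + 10.5 + 6 + 4.5 = 41.5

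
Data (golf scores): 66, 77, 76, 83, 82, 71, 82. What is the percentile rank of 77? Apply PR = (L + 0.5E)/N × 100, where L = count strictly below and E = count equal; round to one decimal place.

50.0

N = 7.
Strictly below 77: 3. Equal to 77: 1.
PR = (3 + 0.5·1)/7 × 100 = 50.0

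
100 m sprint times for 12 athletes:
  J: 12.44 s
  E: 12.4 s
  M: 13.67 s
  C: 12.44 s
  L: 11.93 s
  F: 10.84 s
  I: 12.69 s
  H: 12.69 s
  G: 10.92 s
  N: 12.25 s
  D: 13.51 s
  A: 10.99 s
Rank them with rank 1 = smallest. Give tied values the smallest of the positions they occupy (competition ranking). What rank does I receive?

9

Sorted (ascending): 10.84, 10.92, 10.99, 11.93, 12.25, 12.4, 12.44, 12.44, 12.69, 12.69, 13.51, 13.67
The 2 values of 12.44 occupy positions 7–8 → each gets rank 7.
The 2 values of 12.69 occupy positions 9–10 → each gets rank 9.
I has value 12.69 s → rank 9.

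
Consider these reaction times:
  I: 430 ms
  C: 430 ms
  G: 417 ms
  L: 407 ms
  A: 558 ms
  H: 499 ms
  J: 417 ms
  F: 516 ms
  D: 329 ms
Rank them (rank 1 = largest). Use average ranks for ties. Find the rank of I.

Sorted (descending): 558, 516, 499, 430, 430, 417, 417, 407, 329
The 2 values of 430 occupy positions 4–5 → average rank (4+5)/2 = 4.5.
The 2 values of 417 occupy positions 6–7 → average rank (6+7)/2 = 6.5.
I has value 430 ms → rank 4.5.

4.5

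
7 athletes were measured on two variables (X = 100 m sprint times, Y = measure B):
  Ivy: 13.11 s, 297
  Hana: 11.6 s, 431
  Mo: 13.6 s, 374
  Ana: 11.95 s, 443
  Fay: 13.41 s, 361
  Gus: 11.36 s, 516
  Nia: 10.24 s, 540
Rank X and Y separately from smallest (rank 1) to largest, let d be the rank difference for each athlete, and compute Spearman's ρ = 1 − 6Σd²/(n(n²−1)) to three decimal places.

-0.821

Ranks of variable 1: 5, 3, 7, 4, 6, 2, 1
Ranks of variable 2: 1, 4, 3, 5, 2, 6, 7
d = r₁ − r₂: 4, -1, 4, -1, 4, -4, -6
d²: 16, 1, 16, 1, 16, 16, 36; Σd² = 102
ρ = 1 − 6·102/(7·48) = 1 − 612/336 = -0.821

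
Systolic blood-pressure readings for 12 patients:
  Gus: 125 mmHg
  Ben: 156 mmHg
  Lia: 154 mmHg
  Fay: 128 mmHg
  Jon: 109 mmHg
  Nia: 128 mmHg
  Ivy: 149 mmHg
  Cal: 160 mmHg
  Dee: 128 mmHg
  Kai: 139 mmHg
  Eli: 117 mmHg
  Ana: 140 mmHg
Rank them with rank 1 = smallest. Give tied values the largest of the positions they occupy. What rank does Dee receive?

Sorted (ascending): 109, 117, 125, 128, 128, 128, 139, 140, 149, 154, 156, 160
The 3 values of 128 occupy positions 4–6 → each gets rank 6.
Dee has value 128 mmHg → rank 6.

6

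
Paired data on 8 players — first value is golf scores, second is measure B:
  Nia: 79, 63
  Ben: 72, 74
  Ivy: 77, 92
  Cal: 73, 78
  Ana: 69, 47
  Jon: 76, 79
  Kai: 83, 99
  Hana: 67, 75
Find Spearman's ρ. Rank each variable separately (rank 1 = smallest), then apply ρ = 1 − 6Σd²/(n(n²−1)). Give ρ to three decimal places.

Ranks of variable 1: 7, 3, 6, 4, 2, 5, 8, 1
Ranks of variable 2: 2, 3, 7, 5, 1, 6, 8, 4
d = r₁ − r₂: 5, 0, -1, -1, 1, -1, 0, -3
d²: 25, 0, 1, 1, 1, 1, 0, 9; Σd² = 38
ρ = 1 − 6·38/(8·63) = 1 − 228/504 = 0.548

0.548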